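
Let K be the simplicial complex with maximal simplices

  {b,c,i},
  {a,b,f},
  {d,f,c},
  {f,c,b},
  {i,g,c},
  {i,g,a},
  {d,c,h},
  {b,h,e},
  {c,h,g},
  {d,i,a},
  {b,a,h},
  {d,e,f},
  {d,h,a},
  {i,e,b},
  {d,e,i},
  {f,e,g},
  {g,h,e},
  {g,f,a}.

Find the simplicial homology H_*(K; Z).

We work with the vertex ordering a < b < c < d < e < f < g < h < i. The simplices of K, each written with vertices in increasing order, are:

  0-simplices (9): a, b, c, d, e, f, g, h, i
  1-simplices (27): ab, ad, af, ag, ah, ai, bc, be, bf, bh, bi, cd, cf, cg, ch, ci, de, df, dh, di, ef, eg, eh, ei, fg, gh, gi
  2-simplices (18): abf, abh, adh, adi, afg, agi, bcf, bci, beh, bei, cdf, cdh, cgh, cgi, def, dei, efg, egh

so the chain groups are C_0 ≅ Z^9, C_1 ≅ Z^27, C_2 ≅ Z^18.

The boundary map ∂_1: C_1 → C_0 is given by ∂[p,q] = [q] − [p]. For instance
  ∂eg = g − e.
As a 9×27 matrix over Z this has rank 8, with invariant factors (1,1,1,1,1,1,1,1).

∂_2: C_2 → C_1 maps a triangle to the signed sum of its edges. For instance
  ∂cgh = gh − ch + cg,
  ∂cdh = dh − ch + cd.
The resulting 27×18 matrix has rank 17, and its Smith normal form has invariant factors (1,1,1,1,1,1,1,1,1,1,1,1,1,1,1,1,1).

From H_k ≅ ker(∂_k) / im(∂_{k+1}) we obtain:

  H_0: rank C_0 − rank ∂_1 = 9 − 8 = 1, and the invariant factors of ∂_1 are all 1, so H_0 ≅ Z.
  H_1: rank ker ∂_1 − rank ∂_2 = (27 − 8) − 17 = 2, and the invariant factors of ∂_2 are all 1, so H_1 ≅ Z^2.
  H_2: rank ker ∂_2 − rank ∂_3 = (18 − 17) − 0 = 1, and there is no ∂_3, so H_2 ≅ Z.

As a check, the Euler characteristic is 9 − 27 + 18 = 0, which agrees with 1 − 2 + 1 = 0.

H_0 ≅ Z,  H_1 ≅ Z^2,  H_2 ≅ Z.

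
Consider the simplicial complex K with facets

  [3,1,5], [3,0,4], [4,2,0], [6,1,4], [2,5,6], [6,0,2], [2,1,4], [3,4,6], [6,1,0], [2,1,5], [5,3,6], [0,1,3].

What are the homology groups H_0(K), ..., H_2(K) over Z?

We work with the vertex ordering 0 < 1 < 2 < 3 < 4 < 5 < 6. The simplices of K, each written with vertices in increasing order, are:

  0-simplices (7): [0], [1], [2], [3], [4], [5], [6]
  1-simplices (18): [0,1], [0,2], [0,3], [0,4], [0,6], [1,2], [1,3], [1,4], [1,5], [1,6], [2,4], [2,5], [2,6], [3,4], [3,5], [3,6], [4,6], [5,6]
  2-simplices (12): [0,1,3], [0,1,6], [0,2,4], [0,2,6], [0,3,4], [1,2,4], [1,2,5], [1,3,5], [1,4,6], [2,5,6], [3,4,6], [3,5,6]

giving chain groups C_0 ≅ Z^7, C_1 ≅ Z^18, C_2 ≅ Z^12.

Boundary ∂_1: C_1 → C_0 sends each edge [p,q] (with p < q) to q − p. For instance
  ∂[4,6] = [6] − [4].
This gives a 7×18 integer matrix of rank 6; reducing to Smith normal form yields diagonal entries (1,1,1,1,1,1).

Boundary ∂_2: C_2 → C_1 sends each 2-simplex [p,q,r] to [q,r] − [p,r] + [p,q]. For instance
  ∂[1,2,5] = [2,5] − [1,5] + [1,2],
  ∂[3,5,6] = [5,6] − [3,6] + [3,5].
The 18×12 boundary matrix has rank 12 and Smith normal form diag(1,1,1,1,1,1,1,1,1,1,1,2).

From H_k ≅ ker(∂_k) / im(∂_{k+1}) we obtain:

  H_0: rank C_0 − rank ∂_1 = 7 − 6 = 1, and the invariant factors of ∂_1 are all 1, so H_0 = Z.
  H_1: rank ker ∂_1 − rank ∂_2 = (18 − 6) − 12 = 0, and ∂_2 has invariant factor 2 > 1, so H_1 = Z/2Z.
  H_2: rank ker ∂_2 − rank ∂_3 = (12 − 12) − 0 = 0, and there is no ∂_3, so H_2 = 0.

H_0 = Z,  H_1 = Z/2Z,  H_2 = 0.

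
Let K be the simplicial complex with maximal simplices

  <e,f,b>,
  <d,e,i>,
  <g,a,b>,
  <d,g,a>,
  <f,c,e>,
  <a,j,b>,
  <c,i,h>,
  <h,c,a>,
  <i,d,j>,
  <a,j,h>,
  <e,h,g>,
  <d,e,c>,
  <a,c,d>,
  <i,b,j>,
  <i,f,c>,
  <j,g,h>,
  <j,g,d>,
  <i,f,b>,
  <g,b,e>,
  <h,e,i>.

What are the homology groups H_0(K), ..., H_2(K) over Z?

H_0 ≅ Z,  H_1 ≅ Z ⊕ Z/2Z,  H_2 = 0.

We work with the vertex ordering a < b < c < d < e < f < g < h < i < j. The simplices of K, each written with vertices in increasing order, are:

  0-simplices (10): a, b, c, d, e, f, g, h, i, j
  1-simplices (30): ab, ac, ad, ag, ah, aj, be, bf, bg, bi, bj, cd, ce, cf, ch, ci, de, dg, di, dj, ef, eg, eh, ei, fi, gh, gj, hi, hj, ij
  2-simplices (20): abg, abj, acd, ach, adg, ahj, bef, beg, bfi, bij, cde, cef, cfi, chi, dei, dgj, dij, egh, ehi, ghj

so the chain groups are C_0 ≅ Z^10, C_1 ≅ Z^30, C_2 ≅ Z^20.

The boundary map ∂_1: C_1 → C_0 sends each edge [p,q] (with p < q) to q − p. For instance
  ∂di = i − d.
The 10×30 boundary matrix has rank 9 and Smith normal form diag(1,1,1,1,1,1,1,1,1).

The boundary map ∂_2: C_2 → C_1 acts by ∂[p,q,r] = [q,r] − [p,r] + [p,q]. For instance
  ∂cfi = fi − ci + cf,
  ∂acd = cd − ad + ac.
As a 30×20 matrix over Z this has rank 20, with invariant factors (1,1,1,1,1,1,1,1,1,1,1,1,1,1,1,1,1,1,1,2).

Now H_k = ker ∂_k / im ∂_{k+1}, so:

  H_0: rank C_0 − rank ∂_1 = 10 − 9 = 1, and the invariant factors of ∂_1 are all 1, so H_0 = Z.
  H_1: rank ker ∂_1 − rank ∂_2 = (30 − 9) − 20 = 1, and ∂_2 has invariant factor 2 > 1, so H_1 = Z ⊕ Z/2Z.
  H_2: rank ker ∂_2 − rank ∂_3 = (20 − 20) − 0 = 0, and there is no ∂_3, so H_2 = 0.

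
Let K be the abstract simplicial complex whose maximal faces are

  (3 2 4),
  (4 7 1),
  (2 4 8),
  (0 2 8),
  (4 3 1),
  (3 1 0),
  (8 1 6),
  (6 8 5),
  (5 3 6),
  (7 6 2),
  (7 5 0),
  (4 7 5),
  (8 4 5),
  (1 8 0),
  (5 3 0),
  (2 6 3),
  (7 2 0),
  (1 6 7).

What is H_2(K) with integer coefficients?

H_2 = Z.

Order the vertices as 0 < 1 < 2 < 3 < 4 < 5 < 6 < 7 < 8. Listing each simplex with vertices in this order, K has dimension 2 with simplices:

  0-simplices (9): [0], [1], [2], [3], [4], [5], [6], [7], [8]
  1-simplices (27): (27 of them)
  2-simplices (18): [0,1,3], [0,1,8], [0,2,7], [0,2,8], [0,3,5], [0,5,7], [1,3,4], [1,4,7], [1,6,7], [1,6,8], [2,3,4], [2,3,6], [2,4,8], [2,6,7], [3,5,6], [4,5,7], [4,5,8], [5,6,8]

so the chain groups are C_0 ≅ Z^9, C_1 ≅ Z^27, C_2 ≅ Z^18.

The boundary map ∂_1: C_1 → C_0 is given by ∂[p,q] = [q] − [p].
The resulting 9×27 matrix has rank 8, and its Smith normal form has invariant factors (1,1,1,1,1,1,1,1).

∂_2: C_2 → C_1 sends each 2-simplex [p,q,r] to [q,r] − [p,r] + [p,q]. For instance
  ∂[2,3,4] = [3,4] − [2,4] + [2,3],
  ∂[1,6,7] = [6,7] − [1,7] + [1,6].
The resulting 27×18 matrix has rank 17, and its Smith normal form has invariant factors (1,1,1,1,1,1,1,1,1,1,1,1,1,1,1,1,1).

Now H_k = ker ∂_k / im ∂_{k+1}, so:

  H_2: rank ker ∂_2 − rank ∂_3 = (18 − 17) − 0 = 1, and there is no ∂_3, so H_2 ≅ Z.

(K is a triangulation of the torus T^2.)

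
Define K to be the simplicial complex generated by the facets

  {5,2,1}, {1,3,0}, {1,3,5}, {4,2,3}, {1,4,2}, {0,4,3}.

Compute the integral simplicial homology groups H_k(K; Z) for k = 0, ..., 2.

H_0 = Z,  H_1 = Z,  H_2 = 0.

Take the total order 0 < 1 < 2 < 3 < 4 < 5 on the vertex set. Then K (dimension 2) consists of the simplices:

  0-simplices (6): [0], [1], [2], [3], [4], [5]
  1-simplices (12): [0,1], [0,3], [0,4], [1,2], [1,3], [1,4], [1,5], [2,3], [2,4], [2,5], [3,4], [3,5]
  2-simplices (6): [0,1,3], [0,3,4], [1,2,4], [1,2,5], [1,3,5], [2,3,4]

Hence C_0 ≅ Z^6, C_1 ≅ Z^12, C_2 ≅ Z^6.

Boundary ∂_1: C_1 → C_0 is given by ∂[p,q] = [q] − [p].
As a 6×12 matrix over Z this has rank 5, with invariant factors (1,1,1,1,1).

The boundary map ∂_2: C_2 → C_1 maps a triangle to the signed sum of its edges. For instance
  ∂[0,3,4] = [3,4] − [0,4] + [0,3],
  ∂[1,2,5] = [2,5] − [1,5] + [1,2].
The 12×6 boundary matrix has rank 6 and Smith normal form diag(1,1,1,1,1,1).

From H_k ≅ ker(∂_k) / im(∂_{k+1}) we obtain:

  H_0: rank C_0 − rank ∂_1 = 6 − 5 = 1, and the invariant factors of ∂_1 are all 1, so H_0 = Z.
  H_1: rank ker ∂_1 − rank ∂_2 = (12 − 5) − 6 = 1, and the invariant factors of ∂_2 are all 1, so H_1 = Z.
  H_2: rank ker ∂_2 − rank ∂_3 = (6 − 6) − 0 = 0, and there is no ∂_3, so H_2 = 0.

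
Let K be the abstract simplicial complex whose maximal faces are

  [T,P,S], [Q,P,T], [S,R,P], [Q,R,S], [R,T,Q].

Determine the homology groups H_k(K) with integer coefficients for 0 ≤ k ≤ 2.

H_0 = Z,  H_1 = Z,  H_2 = 0.

K has 5 vertices, 10 edges, 5 triangles.
rank ∂_0 = 0, rank ∂_1 = 4 ⇒ b_0 = 5 − 0 − 4 = 1; all invariant factors of ∂_1 are 1 so no torsion. So H_0 ≅ Z.
rank ∂_1 = 4, rank ∂_2 = 5 ⇒ b_1 = 10 − 4 − 5 = 1; all invariant factors of ∂_2 are 1 so no torsion. So H_1 ≅ Z.
rank ∂_2 = 5, rank ∂_3 = 0 ⇒ b_2 = 5 − 5 − 0 = 0. So H_2 ≅ 0.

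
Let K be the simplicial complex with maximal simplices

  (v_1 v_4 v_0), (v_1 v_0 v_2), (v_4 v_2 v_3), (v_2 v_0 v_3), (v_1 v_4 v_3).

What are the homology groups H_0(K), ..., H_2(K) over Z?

Order the vertices as v_0 < v_1 < v_2 < v_3 < v_4. Listing each simplex with vertices in this order, K has dimension 2 with simplices:

  0-simplices (5): [v_0], [v_1], [v_2], [v_3], [v_4]
  1-simplices (10): [v_0,v_1], [v_0,v_2], [v_0,v_3], [v_0,v_4], [v_1,v_2], [v_1,v_3], [v_1,v_4], [v_2,v_3], [v_2,v_4], [v_3,v_4]
  2-simplices (5): [v_0,v_1,v_2], [v_0,v_1,v_4], [v_0,v_2,v_3], [v_1,v_3,v_4], [v_2,v_3,v_4]

so the chain groups are C_0 ≅ Z^5, C_1 ≅ Z^10, C_2 ≅ Z^5.

∂_1: C_1 → C_0 sends each edge [p,q] (with p < q) to q − p. For instance
  ∂[v_1,v_2] = [v_2] − [v_1].
The 5×10 boundary matrix has rank 4 and Smith normal form diag(1,1,1,1).

Boundary ∂_2: C_2 → C_1 maps a triangle to the signed sum of its edges. For instance
  ∂[v_2,v_3,v_4] = [v_3,v_4] − [v_2,v_4] + [v_2,v_3],
  ∂[v_1,v_3,v_4] = [v_3,v_4] − [v_1,v_4] + [v_1,v_3].
The resulting 10×5 matrix has rank 5, and its Smith normal form has invariant factors (1,1,1,1,1).

Reading off H_k = ker ∂_k / im ∂_{k+1}:

  H_0: rank C_0 − rank ∂_1 = 5 − 4 = 1, and the invariant factors of ∂_1 are all 1, so H_0 = Z.
  H_1: rank ker ∂_1 − rank ∂_2 = (10 − 4) − 5 = 1, and the invariant factors of ∂_2 are all 1, so H_1 = Z.
  H_2: rank ker ∂_2 − rank ∂_3 = (5 − 5) − 0 = 0, and there is no ∂_3, so H_2 = 0.

(K is a triangulation of the Möbius band.)

H_0 = Z,  H_1 = Z,  H_2 = 0.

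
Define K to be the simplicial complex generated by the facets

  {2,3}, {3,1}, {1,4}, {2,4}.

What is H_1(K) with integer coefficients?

K has 4 vertices, 4 edges.
rank ∂_1 = 3, rank ∂_2 = 0 ⇒ b_1 = 4 − 3 − 0 = 1. So H_1 = Z.

H_1 ≅ Z.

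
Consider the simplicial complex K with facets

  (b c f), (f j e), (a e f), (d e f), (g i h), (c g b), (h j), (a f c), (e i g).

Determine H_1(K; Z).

Fix the vertex order a < b < c < d < e < f < g < h < i < j and write every simplex with vertices in increasing order. Then dim K = 2 and the simplices of K are:

  0-simplices (10): a, b, c, d, e, f, g, h, i, j
  1-simplices (19): ac, ae, af, bc, bf, bg, cf, cg, de, df, ef, eg, ei, ej, fj, gh, gi, hi, hj
  2-simplices (8): acf, aef, bcf, bcg, def, efj, egi, ghi

giving chain groups C_0 ≅ Z^10, C_1 ≅ Z^19, C_2 ≅ Z^8.

∂_1: C_1 → C_0 sends each edge [p,q] (with p < q) to q − p. For instance
  ∂ef = f − e.
This gives a 10×19 integer matrix of rank 9; reducing to Smith normal form yields diagonal entries (1,1,1,1,1,1,1,1,1).

Boundary ∂_2: C_2 → C_1 maps a triangle to the signed sum of its edges. For instance
  ∂aef = ef − af + ae,
  ∂egi = gi − ei + eg.
The resulting 19×8 matrix has rank 8, and its Smith normal form has invariant factors (1,1,1,1,1,1,1,1).

Computing H_k = (kernel of ∂_k) / (image of ∂_{k+1}):

  H_1: rank ker ∂_1 − rank ∂_2 = (19 − 9) − 8 = 2, and the invariant factors of ∂_2 are all 1, so H_1 ≅ Z^2.

H_1 ≅ Z^2.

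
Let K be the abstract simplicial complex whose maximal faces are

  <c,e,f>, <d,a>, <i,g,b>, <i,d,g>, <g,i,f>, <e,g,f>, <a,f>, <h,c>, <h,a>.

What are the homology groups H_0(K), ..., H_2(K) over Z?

H_0 = Z,  H_1 = Z^2,  H_2 = 0.

We work with the vertex ordering a < b < c < d < e < f < g < h < i. The simplices of K, each written with vertices in increasing order, are:

  0-simplices (9): a, b, c, d, e, f, g, h, i
  1-simplices (15): ad, af, ah, bg, bi, ce, cf, ch, dg, di, ef, eg, fg, fi, gi
  2-simplices (5): bgi, cef, dgi, efg, fgi

giving chain groups C_0 ≅ Z^9, C_1 ≅ Z^15, C_2 ≅ Z^5.

∂_1: C_1 → C_0 is given by ∂[p,q] = [q] − [p].
This gives a 9×15 integer matrix of rank 8; reducing to Smith normal form yields diagonal entries (1,1,1,1,1,1,1,1).

Boundary ∂_2: C_2 → C_1 maps a triangle to the signed sum of its edges. For instance
  ∂dgi = gi − di + dg,
  ∂efg = fg − eg + ef.
The 15×5 boundary matrix has rank 5 and Smith normal form diag(1,1,1,1,1).

Now H_k = ker ∂_k / im ∂_{k+1}, so:

  H_0: rank C_0 − rank ∂_1 = 9 − 8 = 1, and the invariant factors of ∂_1 are all 1, so H_0 ≅ Z.
  H_1: rank ker ∂_1 − rank ∂_2 = (15 − 8) − 5 = 2, and the invariant factors of ∂_2 are all 1, so H_1 ≅ Z^2.
  H_2: rank ker ∂_2 − rank ∂_3 = (5 − 5) − 0 = 0, and there is no ∂_3, so H_2 ≅ 0.

As a check, the Euler characteristic is 9 − 15 + 5 = -1, which agrees with 1 − 2 + 0 = -1.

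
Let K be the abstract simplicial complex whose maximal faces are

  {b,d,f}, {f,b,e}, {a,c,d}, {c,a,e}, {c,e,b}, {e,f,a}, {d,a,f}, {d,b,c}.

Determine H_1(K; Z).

Take the total order a < b < c < d < e < f on the vertex set. Then K (dimension 2) consists of the simplices:

  0-simplices (6): a, b, c, d, e, f
  1-simplices (12): ac, ad, ae, af, bc, bd, be, bf, cd, ce, df, ef
  2-simplices (8): acd, ace, adf, aef, bcd, bce, bdf, bef

so the chain groups are C_0 ≅ Z^6, C_1 ≅ Z^12, C_2 ≅ Z^8.

The boundary map ∂_1: C_1 → C_0 maps an edge to its endpoints' difference, ∂[p,q] = q − p. For instance
  ∂be = e − b.
The 6×12 boundary matrix has rank 5 and Smith normal form diag(1,1,1,1,1).

The boundary map ∂_2: C_2 → C_1 acts by ∂[p,q,r] = [q,r] − [p,r] + [p,q]. For instance
  ∂bce = ce − be + bc,
  ∂bdf = df − bf + bd.
The resulting 12×8 matrix has rank 7, and its Smith normal form has invariant factors (1,1,1,1,1,1,1).

Computing H_k = (kernel of ∂_k) / (image of ∂_{k+1}):

  H_1: rank ker ∂_1 − rank ∂_2 = (12 − 5) − 7 = 0, and the invariant factors of ∂_2 are all 1, so H_1 ≅ 0.

(K is a triangulation of the 2-sphere S^2.)

H_1 ≅ 0.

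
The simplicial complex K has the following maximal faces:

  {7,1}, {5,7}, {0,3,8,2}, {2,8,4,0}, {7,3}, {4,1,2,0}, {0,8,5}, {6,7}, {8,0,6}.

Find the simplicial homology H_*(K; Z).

Fix the vertex order 0 < 1 < 2 < 3 < 4 < 5 < 6 < 7 < 8 and write every simplex with vertices in increasing order. Then dim K = 3 and the simplices of K are:

  0-simplices (9): [0], [1], [2], [3], [4], [5], [6], [7], [8]
  1-simplices (20): [0,1], [0,2], [0,3], [0,4], [0,5], [0,6], [0,8], [1,2], [1,4], [1,7], [2,3], [2,4], [2,8], [3,7], [3,8], [4,8], [5,7], [5,8], [6,7], [6,8]
  2-simplices (12): [0,1,2], [0,1,4], [0,2,3], [0,2,4], [0,2,8], [0,3,8], [0,4,8], [0,5,8], [0,6,8], [1,2,4], [2,3,8], [2,4,8]
  3-simplices (3): [0,1,2,4], [0,2,3,8], [0,2,4,8]

Hence C_0 ≅ Z^9, C_1 ≅ Z^20, C_2 ≅ Z^12, C_3 ≅ Z^3.

Boundary ∂_1: C_1 → C_0 sends each edge [p,q] (with p < q) to q − p. For instance
  ∂[0,1] = [1] − [0].
The resulting 9×20 matrix has rank 8, and its Smith normal form has invariant factors (1,1,1,1,1,1,1,1).

Boundary ∂_2: C_2 → C_1 maps a triangle to the signed sum of its edges. For instance
  ∂[0,6,8] = [6,8] − [0,8] + [0,6],
  ∂[0,2,4] = [2,4] − [0,4] + [0,2].
This gives a 20×12 integer matrix of rank 9; reducing to Smith normal form yields diagonal entries (1,1,1,1,1,1,1,1,1).

Boundary ∂_3: C_3 → C_2 sends each 3-simplex σ to the alternating sum Σ_i (−1)^i (σ with its i-th vertex removed). For instance
  ∂[0,2,4,8] = [2,4,8] − [0,4,8] + [0,2,8] − [0,2,4],
  ∂[0,2,3,8] = [2,3,8] − [0,3,8] + [0,2,8] − [0,2,3].
This gives a 12×3 integer matrix of rank 3; reducing to Smith normal form yields diagonal entries (1,1,1).

Computing H_k = (kernel of ∂_k) / (image of ∂_{k+1}):

  H_0: rank C_0 − rank ∂_1 = 9 − 8 = 1, and the invariant factors of ∂_1 are all 1, so H_0 ≅ Z.
  H_1: rank ker ∂_1 − rank ∂_2 = (20 − 8) − 9 = 3, and the invariant factors of ∂_2 are all 1, so H_1 ≅ Z^3.
  H_2: rank ker ∂_2 − rank ∂_3 = (12 − 9) − 3 = 0, and the invariant factors of ∂_3 are all 1, so H_2 ≅ 0.
  H_3: rank ker ∂_3 − rank ∂_4 = (3 − 3) − 0 = 0, and there is no ∂_4, so H_3 ≅ 0.

H_0 = Z,  H_1 = Z^3,  H_2 = 0,  H_3 = 0.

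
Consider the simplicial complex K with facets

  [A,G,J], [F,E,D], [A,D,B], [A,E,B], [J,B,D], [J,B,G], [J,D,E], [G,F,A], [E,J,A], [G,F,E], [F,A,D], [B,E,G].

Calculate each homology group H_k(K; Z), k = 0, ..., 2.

We work with the vertex ordering A < B < D < E < F < G < J. The simplices of K, each written with vertices in increasing order, are:

  0-simplices (7): A, B, D, E, F, G, J
  1-simplices (18): AB, AD, AE, AF, AG, AJ, BD, BE, BG, BJ, DE, DF, DJ, EF, EG, EJ, FG, GJ
  2-simplices (12): ABD, ABE, ADF, AEJ, AFG, AGJ, BDJ, BEG, BGJ, DEF, DEJ, EFG

Hence C_0 ≅ Z^7, C_1 ≅ Z^18, C_2 ≅ Z^12.

Boundary ∂_1: C_1 → C_0 is given by ∂[p,q] = [q] − [p].
This gives a 7×18 integer matrix of rank 6; reducing to Smith normal form yields diagonal entries (1,1,1,1,1,1).

The boundary map ∂_2: C_2 → C_1 acts by ∂[p,q,r] = [q,r] − [p,r] + [p,q]. For instance
  ∂ABD = BD − AD + AB,
  ∂ABE = BE − AE + AB.
As a 18×12 matrix over Z this has rank 12, with invariant factors (1,1,1,1,1,1,1,1,1,1,1,2).

From H_k ≅ ker(∂_k) / im(∂_{k+1}) we obtain:

  H_0: rank C_0 − rank ∂_1 = 7 − 6 = 1, and the invariant factors of ∂_1 are all 1, so H_0 = Z.
  H_1: rank ker ∂_1 − rank ∂_2 = (18 − 6) − 12 = 0, and ∂_2 has invariant factor 2 > 1, so H_1 = Z/2.
  H_2: rank ker ∂_2 − rank ∂_3 = (12 − 12) − 0 = 0, and there is no ∂_3, so H_2 = 0.

As a check, the Euler characteristic is 7 − 18 + 12 = 1, which agrees with 1 − 0 + 0 = 1.

H_0 = Z,  H_1 = Z/2,  H_2 = 0.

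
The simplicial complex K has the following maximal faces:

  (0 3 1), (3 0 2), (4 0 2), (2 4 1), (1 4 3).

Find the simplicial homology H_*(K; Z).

We work with the vertex ordering 0 < 1 < 2 < 3 < 4. The simplices of K, each written with vertices in increasing order, are:

  0-simplices (5): [0], [1], [2], [3], [4]
  1-simplices (10): [0,1], [0,2], [0,3], [0,4], [1,2], [1,3], [1,4], [2,3], [2,4], [3,4]
  2-simplices (5): [0,1,3], [0,2,3], [0,2,4], [1,2,4], [1,3,4]

so the chain groups are C_0 ≅ Z^5, C_1 ≅ Z^10, C_2 ≅ Z^5.

Boundary ∂_1: C_1 → C_0 maps an edge to its endpoints' difference, ∂[p,q] = q − p. For instance
  ∂[2,4] = [4] − [2].
As a 5×10 matrix over Z this has rank 4, with invariant factors (1,1,1,1).

The boundary map ∂_2: C_2 → C_1 acts by ∂[p,q,r] = [q,r] − [p,r] + [p,q]. For instance
  ∂[0,1,3] = [1,3] − [0,3] + [0,1],
  ∂[0,2,4] = [2,4] − [0,4] + [0,2].
As a 10×5 matrix over Z this has rank 5, with invariant factors (1,1,1,1,1).

Reading off H_k = ker ∂_k / im ∂_{k+1}:

  H_0: rank C_0 − rank ∂_1 = 5 − 4 = 1, and the invariant factors of ∂_1 are all 1, so H_0 ≅ Z.
  H_1: rank ker ∂_1 − rank ∂_2 = (10 − 4) − 5 = 1, and the invariant factors of ∂_2 are all 1, so H_1 ≅ Z.
  H_2: rank ker ∂_2 − rank ∂_3 = (5 − 5) − 0 = 0, and there is no ∂_3, so H_2 ≅ 0.

As a check, the Euler characteristic is 5 − 10 + 5 = 0, which agrees with 1 − 1 + 0 = 0.
(K is a triangulation of the Möbius band.)

H_0 = Z,  H_1 = Z,  H_2 = 0.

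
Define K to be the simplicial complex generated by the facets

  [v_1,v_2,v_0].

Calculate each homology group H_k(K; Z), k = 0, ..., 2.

H_0 ≅ Z,  H_1 = 0,  H_2 = 0.

Order the vertices as v_0 < v_1 < v_2. Listing each simplex with vertices in this order, K has dimension 2 with simplices:

  0-simplices (3): [v_0], [v_1], [v_2]
  1-simplices (3): [v_0,v_1], [v_0,v_2], [v_1,v_2]
  2-simplices (1): [v_0,v_1,v_2]

Hence C_0 ≅ Z^3, C_1 ≅ Z^3, C_2 ≅ Z^1.

The boundary map ∂_1: C_1 → C_0 is given by ∂[p,q] = [q] − [p]. For instance
  ∂[v_0,v_2] = [v_2] − [v_0].
The resulting 3×3 matrix has rank 2, and its Smith normal form has invariant factors (1,1).

The boundary map ∂_2: C_2 → C_1 maps a triangle to the signed sum of its edges. For instance
  ∂[v_0,v_1,v_2] = [v_1,v_2] − [v_0,v_2] + [v_0,v_1].
The resulting 3×1 matrix has rank 1, and its Smith normal form has invariant factors (1).

Now H_k = ker ∂_k / im ∂_{k+1}, so:

  H_0: rank C_0 − rank ∂_1 = 3 − 2 = 1, and the invariant factors of ∂_1 are all 1, so H_0 = Z.
  H_1: rank ker ∂_1 − rank ∂_2 = (3 − 2) − 1 = 0, and the invariant factors of ∂_2 are all 1, so H_1 = 0.
  H_2: rank ker ∂_2 − rank ∂_3 = (1 − 1) − 0 = 0, and there is no ∂_3, so H_2 = 0.

As a check, the Euler characteristic is 3 − 3 + 1 = 1, which agrees with 1 − 0 + 0 = 1.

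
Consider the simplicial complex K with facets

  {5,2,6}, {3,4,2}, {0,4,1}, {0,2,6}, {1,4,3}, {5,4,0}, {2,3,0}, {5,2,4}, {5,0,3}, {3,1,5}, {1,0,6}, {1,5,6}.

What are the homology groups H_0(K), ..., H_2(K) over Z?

H_0 = Z,  H_1 = Z/2,  H_2 = 0.

K has 7 vertices, 18 edges, 12 triangles.
rank ∂_0 = 0, rank ∂_1 = 6 ⇒ b_0 = 7 − 0 − 6 = 1; all invariant factors of ∂_1 are 1 so no torsion. So H_0 = Z.
rank ∂_1 = 6, rank ∂_2 = 12 ⇒ b_1 = 18 − 6 − 12 = 0; ∂_2 has invariant factor(s) [2] giving torsion. So H_1 = Z/2.
rank ∂_2 = 12, rank ∂_3 = 0 ⇒ b_2 = 12 − 12 − 0 = 0. So H_2 = 0.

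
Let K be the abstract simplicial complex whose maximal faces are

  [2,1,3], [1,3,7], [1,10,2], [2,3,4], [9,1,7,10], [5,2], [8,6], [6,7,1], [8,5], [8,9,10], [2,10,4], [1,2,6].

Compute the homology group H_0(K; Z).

We work with the vertex ordering 1 < 2 < 3 < 4 < 5 < 6 < 7 < 8 < 9 < 10. The simplices of K, each written with vertices in increasing order, are:

  0-simplices (10): [1], [2], [3], [4], [5], [6], [7], [8], [9], [10]
  1-simplices (22): [1,2], [1,3], [1,6], [1,7], [1,9], [1,10], [2,3], [2,4], [2,5], [2,6], [2,10], [3,4], [3,7], [4,10], [5,8], [6,7], [6,8], [7,9], [7,10], [8,9], [8,10], [9,10]
  2-simplices (12): [1,2,3], [1,2,6], [1,2,10], [1,3,7], [1,6,7], [1,7,9], [1,7,10], [1,9,10], [2,3,4], [2,4,10], [7,9,10], [8,9,10]
  3-simplices (1): [1,7,9,10]

Hence C_0 ≅ Z^10, C_1 ≅ Z^22, C_2 ≅ Z^12, C_3 ≅ Z^1.

The boundary map ∂_1: C_1 → C_0 maps an edge to its endpoints' difference, ∂[p,q] = q − p. For instance
  ∂[6,8] = [8] − [6].
This gives a 10×22 integer matrix of rank 9; reducing to Smith normal form yields diagonal entries (1,1,1,1,1,1,1,1,1).

Boundary ∂_2: C_2 → C_1 sends each 2-simplex [p,q,r] to [q,r] − [p,r] + [p,q]. For instance
  ∂[7,9,10] = [9,10] − [7,10] + [7,9],
  ∂[1,2,6] = [2,6] − [1,6] + [1,2].
This gives a 22×12 integer matrix of rank 11; reducing to Smith normal form yields diagonal entries (1,1,1,1,1,1,1,1,1,1,1).

Boundary ∂_3: C_3 → C_2 sends each 3-simplex σ to the alternating sum Σ_i (−1)^i (σ with its i-th vertex removed). For instance
  ∂[1,7,9,10] = [7,9,10] − [1,9,10] + [1,7,10] − [1,7,9].
The resulting 12×1 matrix has rank 1, and its Smith normal form has invariant factors (1).

Reading off H_k = ker ∂_k / im ∂_{k+1}:

  H_0: rank C_0 − rank ∂_1 = 10 − 9 = 1, and the invariant factors of ∂_1 are all 1, so H_0 = Z.

H_0 ≅ Z.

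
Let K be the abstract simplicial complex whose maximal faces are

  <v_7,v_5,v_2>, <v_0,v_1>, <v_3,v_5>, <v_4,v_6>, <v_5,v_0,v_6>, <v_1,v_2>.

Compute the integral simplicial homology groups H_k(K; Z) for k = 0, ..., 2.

Fix the vertex order v_0 < v_1 < v_2 < v_3 < v_4 < v_5 < v_6 < v_7 and write every simplex with vertices in increasing order. Then dim K = 2 and the simplices of K are:

  0-simplices (8): [v_0], [v_1], [v_2], [v_3], [v_4], [v_5], [v_6], [v_7]
  1-simplices (10): [v_0,v_1], [v_0,v_5], [v_0,v_6], [v_1,v_2], [v_2,v_5], [v_2,v_7], [v_3,v_5], [v_4,v_6], [v_5,v_6], [v_5,v_7]
  2-simplices (2): [v_0,v_5,v_6], [v_2,v_5,v_7]

Hence C_0 ≅ Z^8, C_1 ≅ Z^10, C_2 ≅ Z^2.

The boundary map ∂_1: C_1 → C_0 is given by ∂[p,q] = [q] − [p].
The 8×10 boundary matrix has rank 7 and Smith normal form diag(1,1,1,1,1,1,1).

∂_2: C_2 → C_1 sends each 2-simplex [p,q,r] to [q,r] − [p,r] + [p,q]. For instance
  ∂[v_2,v_5,v_7] = [v_5,v_7] − [v_2,v_7] + [v_2,v_5],
  ∂[v_0,v_5,v_6] = [v_5,v_6] − [v_0,v_6] + [v_0,v_5].
The resulting 10×2 matrix has rank 2, and its Smith normal form has invariant factors (1,1).

Computing H_k = (kernel of ∂_k) / (image of ∂_{k+1}):

  H_0: rank C_0 − rank ∂_1 = 8 − 7 = 1, and the invariant factors of ∂_1 are all 1, so H_0 = Z.
  H_1: rank ker ∂_1 − rank ∂_2 = (10 − 7) − 2 = 1, and the invariant factors of ∂_2 are all 1, so H_1 = Z.
  H_2: rank ker ∂_2 − rank ∂_3 = (2 − 2) − 0 = 0, and there is no ∂_3, so H_2 = 0.

H_0 = Z,  H_1 = Z,  H_2 = 0.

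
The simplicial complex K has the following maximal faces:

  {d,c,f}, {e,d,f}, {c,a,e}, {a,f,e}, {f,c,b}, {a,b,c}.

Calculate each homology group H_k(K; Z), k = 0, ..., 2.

We work with the vertex ordering a < b < c < d < e < f. The simplices of K, each written with vertices in increasing order, are:

  0-simplices (6): a, b, c, d, e, f
  1-simplices (12): ab, ac, ae, af, bc, bf, cd, ce, cf, de, df, ef
  2-simplices (6): abc, ace, aef, bcf, cdf, def

so the chain groups are C_0 ≅ Z^6, C_1 ≅ Z^12, C_2 ≅ Z^6.

The boundary map ∂_1: C_1 → C_0 is given by ∂[p,q] = [q] − [p].
The 6×12 boundary matrix has rank 5 and Smith normal form diag(1,1,1,1,1).

∂_2: C_2 → C_1 acts by ∂[p,q,r] = [q,r] − [p,r] + [p,q]. For instance
  ∂abc = bc − ac + ab,
  ∂aef = ef − af + ae.
As a 12×6 matrix over Z this has rank 6, with invariant factors (1,1,1,1,1,1).

Computing H_k = (kernel of ∂_k) / (image of ∂_{k+1}):

  H_0: rank C_0 − rank ∂_1 = 6 − 5 = 1, and the invariant factors of ∂_1 are all 1, so H_0 = Z.
  H_1: rank ker ∂_1 − rank ∂_2 = (12 − 5) − 6 = 1, and the invariant factors of ∂_2 are all 1, so H_1 = Z.
  H_2: rank ker ∂_2 − rank ∂_3 = (6 − 6) − 0 = 0, and there is no ∂_3, so H_2 = 0.

As a check, the Euler characteristic is 6 − 12 + 6 = 0, which agrees with 1 − 1 + 0 = 0.

H_0 ≅ Z,  H_1 ≅ Z,  H_2 = 0.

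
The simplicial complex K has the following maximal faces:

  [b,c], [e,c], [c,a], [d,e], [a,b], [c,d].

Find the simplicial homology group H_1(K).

Order the vertices as a < b < c < d < e. Listing each simplex with vertices in this order, K has dimension 1 with simplices:

  0-simplices (5): a, b, c, d, e
  1-simplices (6): ab, ac, bc, cd, ce, de

so the chain groups are C_0 ≅ Z^5, C_1 ≅ Z^6.

∂_1: C_1 → C_0 maps an edge to its endpoints' difference, ∂[p,q] = q − p.
The resulting 5×6 matrix has rank 4, and its Smith normal form has invariant factors (1,1,1,1).

Now H_k = ker ∂_k / im ∂_{k+1}, so:

  H_1: rank ker ∂_1 − rank ∂_2 = (6 − 4) − 0 = 2, and there is no ∂_2, so H_1 = Z^2.

(K is a triangulation of a wedge of 2 circles.)

H_1 ≅ Z^2.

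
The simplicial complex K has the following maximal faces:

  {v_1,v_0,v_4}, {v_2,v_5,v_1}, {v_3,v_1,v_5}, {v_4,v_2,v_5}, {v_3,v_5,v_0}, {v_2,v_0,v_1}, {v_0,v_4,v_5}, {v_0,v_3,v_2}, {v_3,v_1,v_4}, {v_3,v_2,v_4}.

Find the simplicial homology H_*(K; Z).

Fix the vertex order v_0 < v_1 < v_2 < v_3 < v_4 < v_5 and write every simplex with vertices in increasing order. Then dim K = 2 and the simplices of K are:

  0-simplices (6): [v_0], [v_1], [v_2], [v_3], [v_4], [v_5]
  1-simplices (15): (15 of them)
  2-simplices (10): [v_0,v_1,v_2], [v_0,v_1,v_4], [v_0,v_2,v_3], [v_0,v_3,v_5], [v_0,v_4,v_5], [v_1,v_2,v_5], [v_1,v_3,v_4], [v_1,v_3,v_5], [v_2,v_3,v_4], [v_2,v_4,v_5]

Hence C_0 ≅ Z^6, C_1 ≅ Z^15, C_2 ≅ Z^10.

∂_1: C_1 → C_0 maps an edge to its endpoints' difference, ∂[p,q] = q − p. For instance
  ∂[v_0,v_3] = [v_3] − [v_0].
This gives a 6×15 integer matrix of rank 5; reducing to Smith normal form yields diagonal entries (1,1,1,1,1).

∂_2: C_2 → C_1 acts by ∂[p,q,r] = [q,r] − [p,r] + [p,q]. For instance
  ∂[v_0,v_3,v_5] = [v_3,v_5] − [v_0,v_5] + [v_0,v_3],
  ∂[v_0,v_2,v_3] = [v_2,v_3] − [v_0,v_3] + [v_0,v_2].
As a 15×10 matrix over Z this has rank 10, with invariant factors (1,1,1,1,1,1,1,1,1,2).

Reading off H_k = ker ∂_k / im ∂_{k+1}:

  H_0: rank C_0 − rank ∂_1 = 6 − 5 = 1, and the invariant factors of ∂_1 are all 1, so H_0 = Z.
  H_1: rank ker ∂_1 − rank ∂_2 = (15 − 5) − 10 = 0, and ∂_2 has invariant factor 2 > 1, so H_1 = Z/2Z.
  H_2: rank ker ∂_2 − rank ∂_3 = (10 − 10) − 0 = 0, and there is no ∂_3, so H_2 = 0.

H_0 ≅ Z,  H_1 ≅ Z/2Z,  H_2 = 0.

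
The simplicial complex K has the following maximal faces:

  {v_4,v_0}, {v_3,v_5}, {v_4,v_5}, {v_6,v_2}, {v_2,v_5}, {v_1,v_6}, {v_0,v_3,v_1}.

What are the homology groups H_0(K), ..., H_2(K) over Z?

H_0 = Z,  H_1 = Z^2,  H_2 = 0.

Fix the vertex order v_0 < v_1 < v_2 < v_3 < v_4 < v_5 < v_6 and write every simplex with vertices in increasing order. Then dim K = 2 and the simplices of K are:

  0-simplices (7): [v_0], [v_1], [v_2], [v_3], [v_4], [v_5], [v_6]
  1-simplices (9): [v_0,v_1], [v_0,v_3], [v_0,v_4], [v_1,v_3], [v_1,v_6], [v_2,v_5], [v_2,v_6], [v_3,v_5], [v_4,v_5]
  2-simplices (1): [v_0,v_1,v_3]

giving chain groups C_0 ≅ Z^7, C_1 ≅ Z^9, C_2 ≅ Z^1.

∂_1: C_1 → C_0 maps an edge to its endpoints' difference, ∂[p,q] = q − p. For instance
  ∂[v_1,v_6] = [v_6] − [v_1].
This gives a 7×9 integer matrix of rank 6; reducing to Smith normal form yields diagonal entries (1,1,1,1,1,1).

Boundary ∂_2: C_2 → C_1 acts by ∂[p,q,r] = [q,r] − [p,r] + [p,q]. For instance
  ∂[v_0,v_1,v_3] = [v_1,v_3] − [v_0,v_3] + [v_0,v_1].
As a 9×1 matrix over Z this has rank 1, with invariant factors (1).

Reading off H_k = ker ∂_k / im ∂_{k+1}:

  H_0: rank C_0 − rank ∂_1 = 7 − 6 = 1, and the invariant factors of ∂_1 are all 1, so H_0 ≅ Z.
  H_1: rank ker ∂_1 − rank ∂_2 = (9 − 6) − 1 = 2, and the invariant factors of ∂_2 are all 1, so H_1 ≅ Z^2.
  H_2: rank ker ∂_2 − rank ∂_3 = (1 − 1) − 0 = 0, and there is no ∂_3, so H_2 ≅ 0.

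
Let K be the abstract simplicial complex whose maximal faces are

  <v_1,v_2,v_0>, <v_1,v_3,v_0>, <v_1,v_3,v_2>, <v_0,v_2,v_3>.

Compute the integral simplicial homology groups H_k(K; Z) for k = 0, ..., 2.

H_0 ≅ Z,  H_1 = 0,  H_2 ≅ Z.

Fix the vertex order v_0 < v_1 < v_2 < v_3 and write every simplex with vertices in increasing order. Then dim K = 2 and the simplices of K are:

  0-simplices (4): [v_0], [v_1], [v_2], [v_3]
  1-simplices (6): [v_0,v_1], [v_0,v_2], [v_0,v_3], [v_1,v_2], [v_1,v_3], [v_2,v_3]
  2-simplices (4): [v_0,v_1,v_2], [v_0,v_1,v_3], [v_0,v_2,v_3], [v_1,v_2,v_3]

so the chain groups are C_0 ≅ Z^4, C_1 ≅ Z^6, C_2 ≅ Z^4.

∂_1: C_1 → C_0 sends each edge [p,q] (with p < q) to q − p. For instance
  ∂[v_1,v_3] = [v_3] − [v_1].
This gives a 4×6 integer matrix of rank 3; reducing to Smith normal form yields diagonal entries (1,1,1).

The boundary map ∂_2: C_2 → C_1 acts by ∂[p,q,r] = [q,r] − [p,r] + [p,q]. For instance
  ∂[v_1,v_2,v_3] = [v_2,v_3] − [v_1,v_3] + [v_1,v_2],
  ∂[v_0,v_2,v_3] = [v_2,v_3] − [v_0,v_3] + [v_0,v_2].
The resulting 6×4 matrix has rank 3, and its Smith normal form has invariant factors (1,1,1).

Reading off H_k = ker ∂_k / im ∂_{k+1}:

  H_0: rank C_0 − rank ∂_1 = 4 − 3 = 1, and the invariant factors of ∂_1 are all 1, so H_0 ≅ Z.
  H_1: rank ker ∂_1 − rank ∂_2 = (6 − 3) − 3 = 0, and the invariant factors of ∂_2 are all 1, so H_1 ≅ 0.
  H_2: rank ker ∂_2 − rank ∂_3 = (4 − 3) − 0 = 1, and there is no ∂_3, so H_2 ≅ Z.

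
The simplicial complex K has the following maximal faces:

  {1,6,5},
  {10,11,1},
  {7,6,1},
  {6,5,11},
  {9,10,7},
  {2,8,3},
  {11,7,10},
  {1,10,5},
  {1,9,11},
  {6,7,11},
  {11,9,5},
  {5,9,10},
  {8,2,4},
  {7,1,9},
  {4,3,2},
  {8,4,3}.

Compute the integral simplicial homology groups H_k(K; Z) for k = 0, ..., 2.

Order the vertices as 1 < 2 < 3 < 4 < 5 < 6 < 7 < 8 < 9 < 10 < 11. Listing each simplex with vertices in this order, K has dimension 2 with simplices:

  0-simplices (11): [1], [2], [3], [4], [5], [6], [7], [8], [9], [10], [11]
  1-simplices (24): (24 of them)
  2-simplices (16): [1,5,6], [1,5,10], [1,6,7], [1,7,9], [1,9,11], [1,10,11], [2,3,4], [2,3,8], [2,4,8], [3,4,8], [5,6,11], [5,9,10], [5,9,11], [6,7,11], [7,9,10], [7,10,11]

so the chain groups are C_0 ≅ Z^11, C_1 ≅ Z^24, C_2 ≅ Z^16.

The boundary map ∂_1: C_1 → C_0 maps an edge to its endpoints' difference, ∂[p,q] = q − p. For instance
  ∂[5,6] = [6] − [5].
The 11×24 boundary matrix has rank 9 and Smith normal form diag(1,1,1,1,1,1,1,1,1).

Boundary ∂_2: C_2 → C_1 acts by ∂[p,q,r] = [q,r] − [p,r] + [p,q]. For instance
  ∂[1,6,7] = [6,7] − [1,7] + [1,6],
  ∂[5,9,11] = [9,11] − [5,11] + [5,9].
The 24×16 boundary matrix has rank 15 and Smith normal form diag(1,1,1,1,1,1,1,1,1,1,1,1,1,1,2).

From H_k ≅ ker(∂_k) / im(∂_{k+1}) we obtain:

  H_0: rank C_0 − rank ∂_1 = 11 − 9 = 2, and the invariant factors of ∂_1 are all 1, so H_0 = Z^2.
  H_1: rank ker ∂_1 − rank ∂_2 = (24 − 9) − 15 = 0, and ∂_2 has invariant factor 2 > 1, so H_1 = Z/2.
  H_2: rank ker ∂_2 − rank ∂_3 = (16 − 15) − 0 = 1, and there is no ∂_3, so H_2 = Z.

(K is a triangulation of the disjoint union of the 2-sphere S^2 and the real projective plane RP^2.)

H_0 ≅ Z^2,  H_1 ≅ Z/2,  H_2 ≅ Z.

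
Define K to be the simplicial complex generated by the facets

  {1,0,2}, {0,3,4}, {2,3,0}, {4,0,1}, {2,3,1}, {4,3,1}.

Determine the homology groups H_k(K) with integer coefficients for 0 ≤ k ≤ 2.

K has 5 vertices, 9 edges, 6 triangles.
rank ∂_0 = 0, rank ∂_1 = 4 ⇒ b_0 = 5 − 0 − 4 = 1; all invariant factors of ∂_1 are 1 so no torsion. So H_0 = Z.
rank ∂_1 = 4, rank ∂_2 = 5 ⇒ b_1 = 9 − 4 − 5 = 0; all invariant factors of ∂_2 are 1 so no torsion. So H_1 = 0.
rank ∂_2 = 5, rank ∂_3 = 0 ⇒ b_2 = 6 − 5 − 0 = 1. So H_2 = Z.

H_0 ≅ Z,  H_1 = 0,  H_2 ≅ Z.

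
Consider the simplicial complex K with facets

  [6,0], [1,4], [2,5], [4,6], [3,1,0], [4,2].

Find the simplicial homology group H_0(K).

H_0 = Z.

Take the total order 0 < 1 < 2 < 3 < 4 < 5 < 6 on the vertex set. Then K (dimension 2) consists of the simplices:

  0-simplices (7): [0], [1], [2], [3], [4], [5], [6]
  1-simplices (8): [0,1], [0,3], [0,6], [1,3], [1,4], [2,4], [2,5], [4,6]
  2-simplices (1): [0,1,3]

giving chain groups C_0 ≅ Z^7, C_1 ≅ Z^8, C_2 ≅ Z^1.

The boundary map ∂_1: C_1 → C_0 sends each edge [p,q] (with p < q) to q − p.
As a 7×8 matrix over Z this has rank 6, with invariant factors (1,1,1,1,1,1).

Boundary ∂_2: C_2 → C_1 maps a triangle to the signed sum of its edges. For instance
  ∂[0,1,3] = [1,3] − [0,3] + [0,1].
This gives a 8×1 integer matrix of rank 1; reducing to Smith normal form yields diagonal entries (1).

Computing H_k = (kernel of ∂_k) / (image of ∂_{k+1}):

  H_0: rank C_0 − rank ∂_1 = 7 − 6 = 1, and the invariant factors of ∂_1 are all 1, so H_0 = Z.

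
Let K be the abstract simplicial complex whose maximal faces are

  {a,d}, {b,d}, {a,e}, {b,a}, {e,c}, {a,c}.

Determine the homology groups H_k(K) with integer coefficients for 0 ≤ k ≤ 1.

Order the vertices as a < b < c < d < e. Listing each simplex with vertices in this order, K has dimension 1 with simplices:

  0-simplices (5): a, b, c, d, e
  1-simplices (6): ab, ac, ad, ae, bd, ce

Hence C_0 ≅ Z^5, C_1 ≅ Z^6.

The boundary map ∂_1: C_1 → C_0 is given by ∂[p,q] = [q] − [p].
This gives a 5×6 integer matrix of rank 4; reducing to Smith normal form yields diagonal entries (1,1,1,1).

From H_k ≅ ker(∂_k) / im(∂_{k+1}) we obtain:

  H_0: rank C_0 − rank ∂_1 = 5 − 4 = 1, and the invariant factors of ∂_1 are all 1, so H_0 ≅ Z.
  H_1: rank ker ∂_1 − rank ∂_2 = (6 − 4) − 0 = 2, and there is no ∂_2, so H_1 ≅ Z^2.

As a check, the Euler characteristic is 5 − 6 = -1, which agrees with 1 − 2 = -1.

H_0 = Z,  H_1 = Z^2.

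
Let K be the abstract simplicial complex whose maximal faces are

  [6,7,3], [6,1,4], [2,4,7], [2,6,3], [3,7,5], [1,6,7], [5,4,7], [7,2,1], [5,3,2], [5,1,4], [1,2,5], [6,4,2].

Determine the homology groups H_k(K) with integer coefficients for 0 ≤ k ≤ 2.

K has 7 vertices, 18 edges, 12 triangles.
rank ∂_0 = 0, rank ∂_1 = 6 ⇒ b_0 = 7 − 0 − 6 = 1; all invariant factors of ∂_1 are 1 so no torsion. So H_0 ≅ Z.
rank ∂_1 = 6, rank ∂_2 = 12 ⇒ b_1 = 18 − 6 − 12 = 0; ∂_2 has invariant factor(s) [2] giving torsion. So H_1 ≅ Z_2.
rank ∂_2 = 12, rank ∂_3 = 0 ⇒ b_2 = 12 − 12 − 0 = 0. So H_2 ≅ 0.

H_0 ≅ Z,  H_1 ≅ Z_2,  H_2 = 0.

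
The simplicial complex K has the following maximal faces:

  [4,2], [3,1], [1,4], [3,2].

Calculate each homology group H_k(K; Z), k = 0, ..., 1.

H_0 ≅ Z,  H_1 ≅ Z.

Take the total order 1 < 2 < 3 < 4 on the vertex set. Then K (dimension 1) consists of the simplices:

  0-simplices (4): [1], [2], [3], [4]
  1-simplices (4): [1,3], [1,4], [2,3], [2,4]

so the chain groups are C_0 ≅ Z^4, C_1 ≅ Z^4.

Boundary ∂_1: C_1 → C_0 maps an edge to its endpoints' difference, ∂[p,q] = q − p.
The resulting 4×4 matrix has rank 3, and its Smith normal form has invariant factors (1,1,1).

From H_k ≅ ker(∂_k) / im(∂_{k+1}) we obtain:

  H_0: rank C_0 − rank ∂_1 = 4 − 3 = 1, and the invariant factors of ∂_1 are all 1, so H_0 = Z.
  H_1: rank ker ∂_1 − rank ∂_2 = (4 − 3) − 0 = 1, and there is no ∂_2, so H_1 = Z.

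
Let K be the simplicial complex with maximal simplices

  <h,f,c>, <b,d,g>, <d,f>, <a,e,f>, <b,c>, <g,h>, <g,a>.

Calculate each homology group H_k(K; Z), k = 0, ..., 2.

H_0 ≅ Z,  H_1 ≅ Z^3,  H_2 = 0.

Order the vertices as a < b < c < d < e < f < g < h. Listing each simplex with vertices in this order, K has dimension 2 with simplices:

  0-simplices (8): a, b, c, d, e, f, g, h
  1-simplices (13): ae, af, ag, bc, bd, bg, cf, ch, df, dg, ef, fh, gh
  2-simplices (3): aef, bdg, cfh

giving chain groups C_0 ≅ Z^8, C_1 ≅ Z^13, C_2 ≅ Z^3.

∂_1: C_1 → C_0 maps an edge to its endpoints' difference, ∂[p,q] = q − p.
As a 8×13 matrix over Z this has rank 7, with invariant factors (1,1,1,1,1,1,1).

Boundary ∂_2: C_2 → C_1 sends each 2-simplex [p,q,r] to [q,r] − [p,r] + [p,q]. For instance
  ∂aef = ef − af + ae,
  ∂cfh = fh − ch + cf.
As a 13×3 matrix over Z this has rank 3, with invariant factors (1,1,1).

Now H_k = ker ∂_k / im ∂_{k+1}, so:

  H_0: rank C_0 − rank ∂_1 = 8 − 7 = 1, and the invariant factors of ∂_1 are all 1, so H_0 = Z.
  H_1: rank ker ∂_1 − rank ∂_2 = (13 − 7) − 3 = 3, and the invariant factors of ∂_2 are all 1, so H_1 = Z^3.
  H_2: rank ker ∂_2 − rank ∂_3 = (3 − 3) − 0 = 0, and there is no ∂_3, so H_2 = 0.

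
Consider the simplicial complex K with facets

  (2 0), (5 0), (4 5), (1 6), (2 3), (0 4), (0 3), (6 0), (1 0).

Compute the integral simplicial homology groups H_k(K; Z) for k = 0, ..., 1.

H_0 = Z,  H_1 = Z^3.

Order the vertices as 0 < 1 < 2 < 3 < 4 < 5 < 6. Listing each simplex with vertices in this order, K has dimension 1 with simplices:

  0-simplices (7): [0], [1], [2], [3], [4], [5], [6]
  1-simplices (9): [0,1], [0,2], [0,3], [0,4], [0,5], [0,6], [1,6], [2,3], [4,5]

giving chain groups C_0 ≅ Z^7, C_1 ≅ Z^9.

Boundary ∂_1: C_1 → C_0 maps an edge to its endpoints' difference, ∂[p,q] = q − p. For instance
  ∂[0,5] = [5] − [0].
As a 7×9 matrix over Z this has rank 6, with invariant factors (1,1,1,1,1,1).

Now H_k = ker ∂_k / im ∂_{k+1}, so:

  H_0: rank C_0 − rank ∂_1 = 7 − 6 = 1, and the invariant factors of ∂_1 are all 1, so H_0 = Z.
  H_1: rank ker ∂_1 − rank ∂_2 = (9 − 6) − 0 = 3, and there is no ∂_2, so H_1 = Z^3.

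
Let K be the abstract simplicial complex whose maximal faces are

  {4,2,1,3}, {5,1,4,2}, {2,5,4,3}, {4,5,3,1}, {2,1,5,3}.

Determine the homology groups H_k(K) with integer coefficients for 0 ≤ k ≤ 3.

Fix the vertex order 1 < 2 < 3 < 4 < 5 and write every simplex with vertices in increasing order. Then dim K = 3 and the simplices of K are:

  0-simplices (5): [1], [2], [3], [4], [5]
  1-simplices (10): [1,2], [1,3], [1,4], [1,5], [2,3], [2,4], [2,5], [3,4], [3,5], [4,5]
  2-simplices (10): [1,2,3], [1,2,4], [1,2,5], [1,3,4], [1,3,5], [1,4,5], [2,3,4], [2,3,5], [2,4,5], [3,4,5]
  3-simplices (5): [1,2,3,4], [1,2,3,5], [1,2,4,5], [1,3,4,5], [2,3,4,5]

Hence C_0 ≅ Z^5, C_1 ≅ Z^10, C_2 ≅ Z^10, C_3 ≅ Z^5.

∂_1: C_1 → C_0 maps an edge to its endpoints' difference, ∂[p,q] = q − p. For instance
  ∂[1,3] = [3] − [1].
The 5×10 boundary matrix has rank 4 and Smith normal form diag(1,1,1,1).

Boundary ∂_2: C_2 → C_1 sends each 2-simplex [p,q,r] to [q,r] − [p,r] + [p,q]. For instance
  ∂[2,3,4] = [3,4] − [2,4] + [2,3],
  ∂[3,4,5] = [4,5] − [3,5] + [3,4].
This gives a 10×10 integer matrix of rank 6; reducing to Smith normal form yields diagonal entries (1,1,1,1,1,1).

∂_3: C_3 → C_2 sends each 3-simplex σ to the alternating sum Σ_i (−1)^i (σ with its i-th vertex removed). For instance
  ∂[2,3,4,5] = [3,4,5] − [2,4,5] + [2,3,5] − [2,3,4],
  ∂[1,3,4,5] = [3,4,5] − [1,4,5] + [1,3,5] − [1,3,4].
This gives a 10×5 integer matrix of rank 4; reducing to Smith normal form yields diagonal entries (1,1,1,1).

Computing H_k = (kernel of ∂_k) / (image of ∂_{k+1}):

  H_0: rank C_0 − rank ∂_1 = 5 − 4 = 1, and the invariant factors of ∂_1 are all 1, so H_0 ≅ Z.
  H_1: rank ker ∂_1 − rank ∂_2 = (10 − 4) − 6 = 0, and the invariant factors of ∂_2 are all 1, so H_1 ≅ 0.
  H_2: rank ker ∂_2 − rank ∂_3 = (10 − 6) − 4 = 0, and the invariant factors of ∂_3 are all 1, so H_2 ≅ 0.
  H_3: rank ker ∂_3 − rank ∂_4 = (5 − 4) − 0 = 1, and there is no ∂_4, so H_3 ≅ Z.

H_0 ≅ Z,  H_1 = 0,  H_2 = 0,  H_3 ≅ Z.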